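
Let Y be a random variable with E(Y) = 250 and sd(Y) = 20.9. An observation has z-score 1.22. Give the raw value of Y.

Y = E(Y) + z·sd(Y) = 250 + 1.22·20.9 = 275.498.

Y = 275.498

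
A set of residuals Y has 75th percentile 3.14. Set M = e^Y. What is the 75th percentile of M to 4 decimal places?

75th percentile of M = 23.1039

e^Y is increasing, so P_{75}(M) = g(P_{75}(Y)) ≈ 23.1039.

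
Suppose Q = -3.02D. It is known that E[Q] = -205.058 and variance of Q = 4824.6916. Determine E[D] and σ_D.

From Q = -3.02D: E[Q] = a·E[D] + b, so E[D] = (E[Q] − b)/a = (-205.058 − 0)/(-3.02) = 67.9.
σ_Q = √4824.6916 = 69.46.
σ_Q = |a|·σ_D, so σ_D = 69.46/|-3.02| = 23.

E[D] = 67.9, σ_D = 23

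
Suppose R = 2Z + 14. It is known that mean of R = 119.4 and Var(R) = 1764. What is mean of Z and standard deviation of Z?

From R = 2Z + 14: mean of R = a·mean of Z + b, so mean of Z = (mean of R − b)/a = (119.4 − 14)/2 = 52.7.
standard deviation of R = √1764 = 42.
standard deviation of R = |a|·standard deviation of Z, so standard deviation of Z = 42/|2| = 21.

mean of Z = 52.7, standard deviation of Z = 21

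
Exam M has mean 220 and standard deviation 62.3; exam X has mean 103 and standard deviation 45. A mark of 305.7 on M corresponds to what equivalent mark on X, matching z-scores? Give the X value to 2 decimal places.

X = 164.90

z = (305.7 − 220)/62.3 ≈ 1.3756.
X = 103 + z·45 = 103 + (305.7 − 220)·45/62.3 ≈ 164.90.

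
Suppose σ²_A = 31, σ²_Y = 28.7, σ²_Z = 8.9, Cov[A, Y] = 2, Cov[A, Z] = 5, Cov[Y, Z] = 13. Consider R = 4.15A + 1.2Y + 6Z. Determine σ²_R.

σ²_R = a²·σ²_A + b²·σ²_Y + c²·σ²_Z + 2ab·Cov[A, Y] + 2ac·Cov[A, Z] + 2bc·Cov[Y, Z], with a = 4.15, b = 1.2, c = 6.
= 533.8975 + 41.328 + 320.4 + 19.92 + 249 + 187.2
= 1351.7455.

σ²_R = 1351.7455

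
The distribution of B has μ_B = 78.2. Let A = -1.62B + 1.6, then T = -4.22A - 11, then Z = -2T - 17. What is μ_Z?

μ_Z = -1050.70896

μ_A = (-1.62)·78.2 + 1.6 = -125.084.
μ_T = (-4.22)·(-125.084) + (-11) = 516.85448.
μ_Z = (-2)·516.85448 + (-17) = -1050.70896.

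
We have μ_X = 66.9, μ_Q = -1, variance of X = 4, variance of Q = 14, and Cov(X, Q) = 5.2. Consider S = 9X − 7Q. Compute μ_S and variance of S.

μ_S = 609.1, variance of S = 354.8

μ_S = 9·μ_X + (-7)·μ_Q = 9·66.9 + (-7)·(-1) = 609.1.
variance of S = a²·variance of X + b²·variance of Q + 2ab·Cov(X, Q) with a = 9, b = -7.
= 9²·4 + (-7)²·14 + 2·9·(-7)·5.2
= 324 + 686 + (-655.2) = 354.8.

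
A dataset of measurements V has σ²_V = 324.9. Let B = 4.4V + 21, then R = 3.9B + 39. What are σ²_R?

σ²_R = 95671.87344

σ²_B = 4.4²·324.9 = 6290.064.
σ²_R = 3.9²·6290.064 = 95671.87344.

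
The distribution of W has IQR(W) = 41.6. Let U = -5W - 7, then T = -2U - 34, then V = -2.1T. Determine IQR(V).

IQR(V) = 873.6

IQR(U) = |-5|·41.6 = 208.
IQR(T) = |-2|·208 = 416.
IQR(V) = |-2.1|·416 = 873.6.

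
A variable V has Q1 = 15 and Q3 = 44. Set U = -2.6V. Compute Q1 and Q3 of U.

a = -2.6 < 0 reverses order: Q1(U) comes from Q3(V), Q3(U) from Q1(V).
Q1(U) = (-2.6)·44 = -114.4; Q3(U) = (-2.6)·15 = -39.

Q1(U) = -114.4, Q3(U) = -39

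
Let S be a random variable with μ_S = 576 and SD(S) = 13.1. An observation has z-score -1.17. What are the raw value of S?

S = μ_S + z·SD(S) = 576 + (-1.17)·13.1 = 560.673.

S = 560.673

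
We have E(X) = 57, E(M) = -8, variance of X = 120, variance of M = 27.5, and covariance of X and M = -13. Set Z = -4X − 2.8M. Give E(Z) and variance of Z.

E(Z) = -205.6, variance of Z = 1844.4

E(Z) = (-4)·E(X) + (-2.8)·E(M) = (-4)·57 + (-2.8)·(-8) = -205.6.
variance of Z = a²·variance of X + b²·variance of M + 2ab·covariance of X and M with a = -4, b = -2.8.
= (-4)²·120 + (-2.8)²·27.5 + 2·(-4)·(-2.8)·(-13)
= 1920 + 215.6 + (-291.2) = 1844.4.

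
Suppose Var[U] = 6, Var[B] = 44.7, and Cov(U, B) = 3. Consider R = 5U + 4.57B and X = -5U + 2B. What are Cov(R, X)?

Cov(R, X) = 220.008

By bilinearity, Cov(R, X) = ac·Var[U] + bd·Var[B] + (ad+bc)·Cov(U, B), with a=5, b=4.57, c=-5, d=2.
ac·Var[U] = 5·(-5)·6 = -150
bd·Var[B] = 4.57·2·44.7 = 408.558
(ad+bc)·Cov(U, B) = (-12.85)·3 = -38.55
Cov(R, X) = -150 + 408.558 + (-38.55) = 220.008.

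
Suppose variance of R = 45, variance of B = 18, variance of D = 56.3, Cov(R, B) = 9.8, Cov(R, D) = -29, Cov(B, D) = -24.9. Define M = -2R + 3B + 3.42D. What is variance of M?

variance of M = a²·variance of R + b²·variance of B + c²·variance of D + 2ab·Cov(R, B) + 2ac·Cov(R, D) + 2bc·Cov(B, D), with a = -2, b = 3, c = 3.42.
= 180 + 162 + 658.50732 + (-117.6) + 396.72 + (-510.948)
= 768.67932.

variance of M = 768.67932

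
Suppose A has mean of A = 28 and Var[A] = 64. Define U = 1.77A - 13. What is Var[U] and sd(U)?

U = 1.77A - 13 is linear with a = 1.77, b = -13.
Var[U] = a²·Var[A] = 1.77²·64 = 200.5056 (the additive constant -13 does not affect variance).
sd(A) = √64 = 8.
sd(U) = |a|·sd(A) = |1.77|·8 = 14.16.

Var[U] = 200.5056, sd(U) = 14.16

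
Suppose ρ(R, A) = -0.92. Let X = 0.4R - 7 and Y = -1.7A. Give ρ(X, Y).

Linear rescalings preserve |correlation|; the slopes 0.4 and -1.7 have opposite signs, so the correlation flips sign: ρ(X, Y) = −ρ(R, A) = 0.92.

ρ(X, Y) = 0.92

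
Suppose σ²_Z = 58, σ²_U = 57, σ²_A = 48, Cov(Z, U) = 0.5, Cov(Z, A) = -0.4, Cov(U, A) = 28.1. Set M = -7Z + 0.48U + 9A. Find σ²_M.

σ²_M = 7032.9568

σ²_M = a²·σ²_Z + b²·σ²_U + c²·σ²_A + 2ab·Cov(Z, U) + 2ac·Cov(Z, A) + 2bc·Cov(U, A), with a = -7, b = 0.48, c = 9.
= 2842 + 13.1328 + 3888 + (-3.36) + 50.4 + 242.784
= 7032.9568.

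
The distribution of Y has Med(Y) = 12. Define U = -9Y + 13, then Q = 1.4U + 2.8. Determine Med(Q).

Med(Q) = -130.2

Med(U) = (-9)·12 + 13 = -95.
Med(Q) = 1.4·(-95) + 2.8 = -130.2.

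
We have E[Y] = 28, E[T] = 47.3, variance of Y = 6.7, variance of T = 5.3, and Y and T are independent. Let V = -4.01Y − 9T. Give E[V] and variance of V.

E[V] = (-4.01)·E[Y] + (-9)·E[T] = (-4.01)·28 + (-9)·47.3 = -537.98.
variance of V = a²·variance of Y + b²·variance of T + 2ab·Cov(Y, T) with a = -4.01, b = -9.
Independence gives Cov(Y, T) = 0.
= (-4.01)²·6.7 + (-9)²·5.3 + 2·(-4.01)·(-9)·0
= 107.73667 + 429.3 + 0 = 537.03667.

E[V] = -537.98, variance of V = 537.03667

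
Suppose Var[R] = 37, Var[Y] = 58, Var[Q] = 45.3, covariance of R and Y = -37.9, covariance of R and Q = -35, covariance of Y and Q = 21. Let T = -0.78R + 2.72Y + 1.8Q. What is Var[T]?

Var[T] = a²·Var[R] + b²·Var[Y] + c²·Var[Q] + 2ab·covariance of R and Y + 2ac·covariance of R and Q + 2bc·covariance of Y and Q, with a = -0.78, b = 2.72, c = 1.8.
= 22.5108 + 429.1072 + 146.772 + 160.81728 + 98.28 + 205.632
= 1063.11928.

Var[T] = 1063.11928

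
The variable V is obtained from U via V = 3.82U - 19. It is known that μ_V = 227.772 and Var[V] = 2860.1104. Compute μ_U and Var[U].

μ_U = 64.6, Var[U] = 196

From V = 3.82U - 19: μ_V = a·μ_U + b, so μ_U = (μ_V − b)/a = (227.772 − (-19))/3.82 = 64.6.
Var[V] = a²·Var[U], so Var[U] = 2860.1104/3.82² = 196.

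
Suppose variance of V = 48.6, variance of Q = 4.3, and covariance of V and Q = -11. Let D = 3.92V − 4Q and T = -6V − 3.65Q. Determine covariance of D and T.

By bilinearity, covariance of D and T = ac·variance of V + bd·variance of Q + (ad+bc)·covariance of V and Q, with a=3.92, b=-4, c=-6, d=-3.65.
ac·variance of V = 3.92·(-6)·48.6 = -1143.072
bd·variance of Q = (-4)·(-3.65)·4.3 = 62.78
(ad+bc)·covariance of V and Q = (9.692)·(-11) = -106.612
covariance of D and T = -1143.072 + 62.78 + (-106.612) = -1186.904.

covariance of D and T = -1186.904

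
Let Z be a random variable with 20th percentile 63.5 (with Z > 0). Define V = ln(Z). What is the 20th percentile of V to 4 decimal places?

ln(Z) is increasing, so P_{20}(V) = g(P_{20}(Z)) ≈ 4.151.

20th percentile of V = 4.151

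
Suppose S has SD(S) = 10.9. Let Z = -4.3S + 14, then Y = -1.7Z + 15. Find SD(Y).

SD(Z) = |-4.3|·10.9 = 46.87.
SD(Y) = |-1.7|·46.87 = 79.679.

SD(Y) = 79.679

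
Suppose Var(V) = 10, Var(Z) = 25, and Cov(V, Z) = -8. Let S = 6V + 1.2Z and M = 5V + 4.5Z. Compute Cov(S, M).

By bilinearity, Cov(S, M) = ac·Var(V) + bd·Var(Z) + (ad+bc)·Cov(V, Z), with a=6, b=1.2, c=5, d=4.5.
ac·Var(V) = 6·5·10 = 300
bd·Var(Z) = 1.2·4.5·25 = 135
(ad+bc)·Cov(V, Z) = (33)·(-8) = -264
Cov(S, M) = 300 + 135 + (-264) = 171.

Cov(S, M) = 171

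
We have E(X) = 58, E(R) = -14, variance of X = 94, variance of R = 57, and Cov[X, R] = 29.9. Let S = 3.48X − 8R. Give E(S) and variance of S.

E(S) = 313.84, variance of S = 3121.5456

E(S) = 3.48·E(X) + (-8)·E(R) = 3.48·58 + (-8)·(-14) = 313.84.
variance of S = a²·variance of X + b²·variance of R + 2ab·Cov[X, R] with a = 3.48, b = -8.
= 3.48²·94 + (-8)²·57 + 2·3.48·(-8)·29.9
= 1138.3776 + 3648 + (-1664.832) = 3121.5456.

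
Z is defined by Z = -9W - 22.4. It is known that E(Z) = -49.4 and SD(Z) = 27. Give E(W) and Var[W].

From Z = -9W - 22.4: E(Z) = a·E(W) + b, so E(W) = (E(Z) − b)/a = (-49.4 − (-22.4))/(-9) = 3.
Var[Z] = 27² = 729.
Var[Z] = a²·Var[W], so Var[W] = 729/(-9)² = 9.

E(W) = 3, Var[W] = 9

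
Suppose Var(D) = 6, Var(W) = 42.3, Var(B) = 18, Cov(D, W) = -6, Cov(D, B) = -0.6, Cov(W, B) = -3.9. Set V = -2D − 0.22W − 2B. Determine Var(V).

Var(V) = a²·Var(D) + b²·Var(W) + c²·Var(B) + 2ab·Cov(D, W) + 2ac·Cov(D, B) + 2bc·Cov(W, B), with a = -2, b = -0.22, c = -2.
= 24 + 2.04732 + 72 + (-5.28) + (-4.8) + (-3.432)
= 84.53532.

Var(V) = 84.53532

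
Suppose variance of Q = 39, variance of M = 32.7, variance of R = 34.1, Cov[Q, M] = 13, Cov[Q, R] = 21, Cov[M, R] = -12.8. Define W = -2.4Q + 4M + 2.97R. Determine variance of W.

variance of W = a²·variance of Q + b²·variance of M + c²·variance of R + 2ab·Cov[Q, M] + 2ac·Cov[Q, R] + 2bc·Cov[M, R], with a = -2.4, b = 4, c = 2.97.
= 224.64 + 523.2 + 300.79269 + (-249.6) + (-299.376) + (-304.128)
= 195.52869.

variance of W = 195.52869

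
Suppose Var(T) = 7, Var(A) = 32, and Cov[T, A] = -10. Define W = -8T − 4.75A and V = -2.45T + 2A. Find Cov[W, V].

By bilinearity, Cov[W, V] = ac·Var(T) + bd·Var(A) + (ad+bc)·Cov[T, A], with a=-8, b=-4.75, c=-2.45, d=2.
ac·Var(T) = (-8)·(-2.45)·7 = 137.2
bd·Var(A) = (-4.75)·2·32 = -304
(ad+bc)·Cov[T, A] = (-4.3625)·(-10) = 43.625
Cov[W, V] = 137.2 + (-304) + 43.625 = -123.175.

Cov[W, V] = -123.175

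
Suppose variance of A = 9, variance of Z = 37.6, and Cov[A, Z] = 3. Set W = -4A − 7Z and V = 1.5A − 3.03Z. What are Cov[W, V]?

By bilinearity, Cov[W, V] = ac·variance of A + bd·variance of Z + (ad+bc)·Cov[A, Z], with a=-4, b=-7, c=1.5, d=-3.03.
ac·variance of A = (-4)·1.5·9 = -54
bd·variance of Z = (-7)·(-3.03)·37.6 = 797.496
(ad+bc)·Cov[A, Z] = (1.62)·3 = 4.86
Cov[W, V] = -54 + 797.496 + 4.86 = 748.356.

Cov[W, V] = 748.356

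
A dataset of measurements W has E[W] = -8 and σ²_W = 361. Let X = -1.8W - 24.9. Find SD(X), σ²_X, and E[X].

X = -1.8W - 24.9 is linear with a = -1.8, b = -24.9.
SD(W) = √361 = 19.
SD(X) = |a|·SD(W) = |-1.8|·19 = 34.2.
σ²_X = a²·σ²_W = (-1.8)²·361 = 1169.64 (the additive constant -24.9 does not affect variance).
E[X] = a·E[W] + b = (-1.8)·(-8) + (-24.9) = -10.5.

SD(X) = 34.2, σ²_X = 1169.64, E[X] = -10.5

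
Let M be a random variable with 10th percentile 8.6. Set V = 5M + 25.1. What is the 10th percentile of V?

Since a = 5 > 0 the transformation is increasing, so the 10th percentile of V = a·(P_{10} of M) + b = 5·8.6 + 25.1 = 68.1.

10th percentile of V = 68.1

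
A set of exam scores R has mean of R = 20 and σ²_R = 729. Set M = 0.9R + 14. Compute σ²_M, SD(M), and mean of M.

σ²_M = 590.49, SD(M) = 24.3, mean of M = 32

M = 0.9R + 14 is linear with a = 0.9, b = 14.
σ²_M = a²·σ²_R = 0.9²·729 = 590.49 (the additive constant 14 does not affect variance).
SD(R) = √729 = 27.
SD(M) = |a|·SD(R) = |0.9|·27 = 24.3.
mean of M = a·mean of R + b = 0.9·20 + 14 = 32.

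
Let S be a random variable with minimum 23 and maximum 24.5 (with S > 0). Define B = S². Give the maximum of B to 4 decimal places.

max(B) = 600.25

S² is increasing on this domain, so max(B) comes from max(S) = 24.5: max(B) = square(24.5) = 600.25.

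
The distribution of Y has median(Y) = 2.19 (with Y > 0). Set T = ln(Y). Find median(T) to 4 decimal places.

median(T) = 0.7839

ln(Y) is monotone on this domain, so median(T) = ln(2.19) ≈ 0.7839.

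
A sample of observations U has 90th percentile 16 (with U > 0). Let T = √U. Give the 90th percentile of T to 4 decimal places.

90th percentile of T = 4

√U is increasing, so P_{90}(T) = g(P_{90}(U)) = 4.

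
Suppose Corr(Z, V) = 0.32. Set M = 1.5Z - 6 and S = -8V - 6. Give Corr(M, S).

Corr(M, S) = -0.32

Linear rescalings preserve |correlation|; the slopes 1.5 and -8 have opposite signs, so the correlation flips sign: Corr(M, S) = −Corr(Z, V) = -0.32.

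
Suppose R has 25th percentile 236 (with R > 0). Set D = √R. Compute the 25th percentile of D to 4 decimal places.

√R is increasing, so P_{25}(D) = g(P_{25}(R)) ≈ 15.3623.

25th percentile of D = 15.3623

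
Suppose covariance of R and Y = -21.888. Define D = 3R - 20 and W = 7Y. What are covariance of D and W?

covariance of D and W = -459.648

covariance of D and W = a·c·covariance of R and Y = 3·7·(-21.888) = -459.648. Additive constants drop out.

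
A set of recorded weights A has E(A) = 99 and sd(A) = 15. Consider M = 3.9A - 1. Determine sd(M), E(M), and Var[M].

sd(M) = 58.5, E(M) = 385.1, Var[M] = 3422.25

M = 3.9A - 1 is linear with a = 3.9, b = -1.
sd(M) = |a|·sd(A) = |3.9|·15 = 58.5.
E(M) = a·E(A) + b = 3.9·99 + (-1) = 385.1.
Var[A] = 15² = 225.
Var[M] = a²·Var[A] = 3.9²·225 = 3422.25 (the additive constant -1 does not affect variance).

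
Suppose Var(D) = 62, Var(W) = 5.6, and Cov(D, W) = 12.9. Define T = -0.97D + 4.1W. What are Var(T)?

Var(T) = a²·Var(D) + b²·Var(W) + 2ab·Cov(D, W) with a = -0.97, b = 4.1.
= (-0.97)²·62 + 4.1²·5.6 + 2·(-0.97)·4.1·12.9
= 58.3358 + 94.136 + (-102.6066) = 49.8652.

Var(T) = 49.8652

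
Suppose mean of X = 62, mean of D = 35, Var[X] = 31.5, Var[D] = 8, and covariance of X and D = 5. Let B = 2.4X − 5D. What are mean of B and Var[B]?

mean of B = 2.4·mean of X + (-5)·mean of D = 2.4·62 + (-5)·35 = -26.2.
Var[B] = a²·Var[X] + b²·Var[D] + 2ab·covariance of X and D with a = 2.4, b = -5.
= 2.4²·31.5 + (-5)²·8 + 2·2.4·(-5)·5
= 181.44 + 200 + (-120) = 261.44.

mean of B = -26.2, Var[B] = 261.44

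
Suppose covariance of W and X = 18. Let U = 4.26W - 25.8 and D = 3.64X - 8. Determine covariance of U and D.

covariance of U and D = 279.1152

covariance of U and D = a·c·covariance of W and X = 4.26·3.64·18 = 279.1152. Additive constants drop out.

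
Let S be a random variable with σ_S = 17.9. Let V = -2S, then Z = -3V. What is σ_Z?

σ_Z = 107.4

σ_V = |-2|·17.9 = 35.8.
σ_Z = |-3|·35.8 = 107.4.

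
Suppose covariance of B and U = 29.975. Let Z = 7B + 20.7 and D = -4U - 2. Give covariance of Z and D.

covariance of Z and D = -839.3

covariance of Z and D = a·c·covariance of B and U = 7·(-4)·29.975 = -839.3. Additive constants drop out.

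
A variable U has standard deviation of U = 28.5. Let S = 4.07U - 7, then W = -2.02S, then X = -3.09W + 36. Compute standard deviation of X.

standard deviation of S = |4.07|·28.5 = 115.995.
standard deviation of W = |-2.02|·115.995 = 234.3099.
standard deviation of X = |-3.09|·234.3099 = 724.017591.

standard deviation of X = 724.017591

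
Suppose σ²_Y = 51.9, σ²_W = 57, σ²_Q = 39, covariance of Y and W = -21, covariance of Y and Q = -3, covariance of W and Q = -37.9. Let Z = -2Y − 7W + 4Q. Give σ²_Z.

σ²_Z = 5207

σ²_Z = a²·σ²_Y + b²·σ²_W + c²·σ²_Q + 2ab·covariance of Y and W + 2ac·covariance of Y and Q + 2bc·covariance of W and Q, with a = -2, b = -7, c = 4.
= 207.6 + 2793 + 624 + (-588) + 48 + 2122.4
= 5207.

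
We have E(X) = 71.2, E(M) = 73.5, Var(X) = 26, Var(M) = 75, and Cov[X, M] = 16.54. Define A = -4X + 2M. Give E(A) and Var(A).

E(A) = -137.8, Var(A) = 451.36

E(A) = (-4)·E(X) + 2·E(M) = (-4)·71.2 + 2·73.5 = -137.8.
Var(A) = a²·Var(X) + b²·Var(M) + 2ab·Cov[X, M] with a = -4, b = 2.
= (-4)²·26 + 2²·75 + 2·(-4)·2·16.54
= 416 + 300 + (-264.64) = 451.36.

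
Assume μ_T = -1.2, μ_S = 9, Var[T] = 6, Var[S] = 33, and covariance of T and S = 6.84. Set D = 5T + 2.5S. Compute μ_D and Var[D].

μ_D = 16.5, Var[D] = 527.25

μ_D = 5·μ_T + 2.5·μ_S = 5·(-1.2) + 2.5·9 = 16.5.
Var[D] = a²·Var[T] + b²·Var[S] + 2ab·covariance of T and S with a = 5, b = 2.5.
= 5²·6 + 2.5²·33 + 2·5·2.5·6.84
= 150 + 206.25 + 171 = 527.25.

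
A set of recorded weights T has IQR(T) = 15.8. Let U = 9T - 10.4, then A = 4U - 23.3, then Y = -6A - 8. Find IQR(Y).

IQR(U) = |9|·15.8 = 142.2.
IQR(A) = |4|·142.2 = 568.8.
IQR(Y) = |-6|·568.8 = 3412.8.

IQR(Y) = 3412.8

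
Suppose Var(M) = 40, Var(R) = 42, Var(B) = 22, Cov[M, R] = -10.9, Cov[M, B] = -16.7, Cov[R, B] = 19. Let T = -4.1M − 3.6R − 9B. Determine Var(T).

Var(T) = a²·Var(M) + b²·Var(R) + c²·Var(B) + 2ab·Cov[M, R] + 2ac·Cov[M, B] + 2bc·Cov[R, B], with a = -4.1, b = -3.6, c = -9.
= 672.4 + 544.32 + 1782 + (-321.768) + (-1232.46) + 1231.2
= 2675.692.

Var(T) = 2675.692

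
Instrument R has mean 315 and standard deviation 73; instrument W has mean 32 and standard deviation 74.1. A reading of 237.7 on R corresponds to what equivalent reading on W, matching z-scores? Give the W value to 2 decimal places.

W = -46.46

z = (237.7 − 315)/73 ≈ -1.0589.
W = 32 + z·74.1 = 32 + (237.7 − 315)·74.1/73 ≈ -46.46.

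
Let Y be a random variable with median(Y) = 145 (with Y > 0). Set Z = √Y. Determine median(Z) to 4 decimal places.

median(Z) = 12.0416

√Y is monotone on this domain, so median(Z) = √(145) ≈ 12.0416.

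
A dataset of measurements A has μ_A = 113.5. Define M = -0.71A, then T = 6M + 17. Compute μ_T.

μ_T = -466.51

μ_M = (-0.71)·113.5 = -80.585.
μ_T = 6·(-80.585) + 17 = -466.51.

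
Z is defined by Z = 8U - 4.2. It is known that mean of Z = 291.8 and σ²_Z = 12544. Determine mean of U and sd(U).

mean of U = 37, sd(U) = 14

From Z = 8U - 4.2: mean of Z = a·mean of U + b, so mean of U = (mean of Z − b)/a = (291.8 − (-4.2))/8 = 37.
sd(Z) = √12544 = 112.
sd(Z) = |a|·sd(U), so sd(U) = 112/|8| = 14.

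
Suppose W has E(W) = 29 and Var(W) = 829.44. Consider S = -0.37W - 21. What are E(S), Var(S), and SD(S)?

E(S) = -31.73, Var(S) = 113.550336, SD(S) = 10.656

S = -0.37W - 21 is linear with a = -0.37, b = -21.
E(S) = a·E(W) + b = (-0.37)·29 + (-21) = -31.73.
Var(S) = a²·Var(W) = (-0.37)²·829.44 = 113.550336 (the additive constant -21 does not affect variance).
SD(W) = √829.44 = 28.8.
SD(S) = |a|·SD(W) = |-0.37|·28.8 = 10.656.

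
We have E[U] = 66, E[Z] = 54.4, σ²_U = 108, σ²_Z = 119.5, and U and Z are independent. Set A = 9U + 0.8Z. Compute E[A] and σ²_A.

E[A] = 637.52, σ²_A = 8824.48

E[A] = 9·E[U] + 0.8·E[Z] = 9·66 + 0.8·54.4 = 637.52.
σ²_A = a²·σ²_U + b²·σ²_Z + 2ab·Cov[U, Z] with a = 9, b = 0.8.
Independence gives Cov[U, Z] = 0.
= 9²·108 + 0.8²·119.5 + 2·9·0.8·0
= 8748 + 76.48 + 0 = 8824.48.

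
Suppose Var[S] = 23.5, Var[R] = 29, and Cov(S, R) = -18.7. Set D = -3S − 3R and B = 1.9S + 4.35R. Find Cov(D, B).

Cov(D, B) = -161.775

By bilinearity, Cov(D, B) = ac·Var[S] + bd·Var[R] + (ad+bc)·Cov(S, R), with a=-3, b=-3, c=1.9, d=4.35.
ac·Var[S] = (-3)·1.9·23.5 = -133.95
bd·Var[R] = (-3)·4.35·29 = -378.45
(ad+bc)·Cov(S, R) = (-18.75)·(-18.7) = 350.625
Cov(D, B) = -133.95 + (-378.45) + 350.625 = -161.775.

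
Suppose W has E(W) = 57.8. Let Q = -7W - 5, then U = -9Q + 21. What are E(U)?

E(U) = 3707.4

E(Q) = (-7)·57.8 + (-5) = -409.6.
E(U) = (-9)·(-409.6) + 21 = 3707.4.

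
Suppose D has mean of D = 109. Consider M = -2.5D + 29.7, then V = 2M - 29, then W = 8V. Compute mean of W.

mean of W = -4116.8

mean of M = (-2.5)·109 + 29.7 = -242.8.
mean of V = 2·(-242.8) + (-29) = -514.6.
mean of W = 8·(-514.6) = -4116.8.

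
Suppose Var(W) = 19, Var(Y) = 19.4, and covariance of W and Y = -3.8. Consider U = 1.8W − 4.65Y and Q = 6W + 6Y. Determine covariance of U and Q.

covariance of U and Q = -271.08

By bilinearity, covariance of U and Q = ac·Var(W) + bd·Var(Y) + (ad+bc)·covariance of W and Y, with a=1.8, b=-4.65, c=6, d=6.
ac·Var(W) = 1.8·6·19 = 205.2
bd·Var(Y) = (-4.65)·6·19.4 = -541.26
(ad+bc)·covariance of W and Y = (-17.1)·(-3.8) = 64.98
covariance of U and Q = 205.2 + (-541.26) + 64.98 = -271.08.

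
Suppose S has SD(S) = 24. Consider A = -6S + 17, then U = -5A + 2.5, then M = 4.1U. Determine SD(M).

SD(M) = 2952

SD(A) = |-6|·24 = 144.
SD(U) = |-5|·144 = 720.
SD(M) = |4.1|·720 = 2952.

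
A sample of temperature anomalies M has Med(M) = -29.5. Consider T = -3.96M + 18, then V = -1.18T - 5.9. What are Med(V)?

Med(T) = (-3.96)·(-29.5) + 18 = 134.82.
Med(V) = (-1.18)·134.82 + (-5.9) = -164.9876.

Med(V) = -164.9876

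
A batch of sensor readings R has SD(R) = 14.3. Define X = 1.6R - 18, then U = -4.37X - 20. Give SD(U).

SD(U) = 99.9856

SD(X) = |1.6|·14.3 = 22.88.
SD(U) = |-4.37|·22.88 = 99.9856.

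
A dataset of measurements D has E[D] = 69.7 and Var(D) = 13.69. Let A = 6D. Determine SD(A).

SD(A) = 22.2

A = 6D is linear with a = 6, b = 0.
SD(D) = √13.69 = 3.7.
SD(A) = |a|·SD(D) = |6|·3.7 = 22.2.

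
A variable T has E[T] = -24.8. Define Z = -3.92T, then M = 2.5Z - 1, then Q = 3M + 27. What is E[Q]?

E[Q] = 753.12

E[Z] = (-3.92)·(-24.8) = 97.216.
E[M] = 2.5·97.216 + (-1) = 242.04.
E[Q] = 3·242.04 + 27 = 753.12.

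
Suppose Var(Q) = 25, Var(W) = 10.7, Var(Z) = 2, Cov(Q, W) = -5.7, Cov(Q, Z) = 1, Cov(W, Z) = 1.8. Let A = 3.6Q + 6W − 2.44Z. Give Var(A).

Var(A) = 404.5952

Var(A) = a²·Var(Q) + b²·Var(W) + c²·Var(Z) + 2ab·Cov(Q, W) + 2ac·Cov(Q, Z) + 2bc·Cov(W, Z), with a = 3.6, b = 6, c = -2.44.
= 324 + 385.2 + 11.9072 + (-246.24) + (-17.568) + (-52.704)
= 404.5952.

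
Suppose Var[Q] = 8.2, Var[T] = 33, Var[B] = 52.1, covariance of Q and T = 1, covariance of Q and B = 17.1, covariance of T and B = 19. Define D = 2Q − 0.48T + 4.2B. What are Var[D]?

Var[D] = 1168.1992

Var[D] = a²·Var[Q] + b²·Var[T] + c²·Var[B] + 2ab·covariance of Q and T + 2ac·covariance of Q and B + 2bc·covariance of T and B, with a = 2, b = -0.48, c = 4.2.
= 32.8 + 7.6032 + 919.044 + (-1.92) + 287.28 + (-76.608)
= 1168.1992.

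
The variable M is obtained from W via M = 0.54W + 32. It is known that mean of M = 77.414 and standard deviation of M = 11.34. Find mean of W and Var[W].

From M = 0.54W + 32: mean of M = a·mean of W + b, so mean of W = (mean of M − b)/a = (77.414 − 32)/0.54 = 84.1.
Var[M] = 11.34² = 128.5956.
Var[M] = a²·Var[W], so Var[W] = 128.5956/0.54² = 441.

mean of W = 84.1, Var[W] = 441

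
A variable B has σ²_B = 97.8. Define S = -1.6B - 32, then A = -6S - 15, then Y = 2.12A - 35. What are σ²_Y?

σ²_Y = 40509.1418112

σ²_S = (-1.6)²·97.8 = 250.368.
σ²_A = (-6)²·250.368 = 9013.248.
σ²_Y = 2.12²·9013.248 = 40509.1418112.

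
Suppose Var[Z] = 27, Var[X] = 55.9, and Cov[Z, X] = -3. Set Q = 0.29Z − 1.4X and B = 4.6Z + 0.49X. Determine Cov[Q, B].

Cov[Q, B] = 16.5643

By bilinearity, Cov[Q, B] = ac·Var[Z] + bd·Var[X] + (ad+bc)·Cov[Z, X], with a=0.29, b=-1.4, c=4.6, d=0.49.
ac·Var[Z] = 0.29·4.6·27 = 36.018
bd·Var[X] = (-1.4)·0.49·55.9 = -38.3474
(ad+bc)·Cov[Z, X] = (-6.2979)·(-3) = 18.8937
Cov[Q, B] = 36.018 + (-38.3474) + 18.8937 = 16.5643.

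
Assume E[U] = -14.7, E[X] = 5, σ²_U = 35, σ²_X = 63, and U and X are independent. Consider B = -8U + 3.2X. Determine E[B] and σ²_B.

E[B] = 133.6, σ²_B = 2885.12

E[B] = (-8)·E[U] + 3.2·E[X] = (-8)·(-14.7) + 3.2·5 = 133.6.
σ²_B = a²·σ²_U + b²·σ²_X + 2ab·Cov[U, X] with a = -8, b = 3.2.
Independence gives Cov[U, X] = 0.
= (-8)²·35 + 3.2²·63 + 2·(-8)·3.2·0
= 2240 + 645.12 + 0 = 2885.12.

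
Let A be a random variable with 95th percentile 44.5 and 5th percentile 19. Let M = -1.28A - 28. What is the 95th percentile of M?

Since a = -1.28 < 0 the transformation is decreasing, reversing order: the 95th percentile of M corresponds to the 5th percentile of A.
So P_{95}(M) = a·P_{5}(A) + b = (-1.28)·19 + (-28) = -52.32.

95th percentile of M = -52.32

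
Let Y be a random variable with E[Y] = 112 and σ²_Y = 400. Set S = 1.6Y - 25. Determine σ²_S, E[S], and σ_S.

S = 1.6Y - 25 is linear with a = 1.6, b = -25.
σ²_S = a²·σ²_Y = 1.6²·400 = 1024 (the additive constant -25 does not affect variance).
E[S] = a·E[Y] + b = 1.6·112 + (-25) = 154.2.
σ_Y = √400 = 20.
σ_S = |a|·σ_Y = |1.6|·20 = 32.

σ²_S = 1024, E[S] = 154.2, σ_S = 32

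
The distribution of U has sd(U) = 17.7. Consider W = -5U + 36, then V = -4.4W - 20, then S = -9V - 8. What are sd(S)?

sd(S) = 3504.6

sd(W) = |-5|·17.7 = 88.5.
sd(V) = |-4.4|·88.5 = 389.4.
sd(S) = |-9|·389.4 = 3504.6.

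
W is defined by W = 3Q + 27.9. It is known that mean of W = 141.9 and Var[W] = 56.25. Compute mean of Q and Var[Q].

mean of Q = 38, Var[Q] = 6.25

From W = 3Q + 27.9: mean of W = a·mean of Q + b, so mean of Q = (mean of W − b)/a = (141.9 − 27.9)/3 = 38.
Var[W] = a²·Var[Q], so Var[Q] = 56.25/3² = 6.25.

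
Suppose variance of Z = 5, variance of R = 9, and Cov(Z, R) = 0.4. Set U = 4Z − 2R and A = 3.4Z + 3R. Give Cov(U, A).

Cov(U, A) = 16.08

By bilinearity, Cov(U, A) = ac·variance of Z + bd·variance of R + (ad+bc)·Cov(Z, R), with a=4, b=-2, c=3.4, d=3.
ac·variance of Z = 4·3.4·5 = 68
bd·variance of R = (-2)·3·9 = -54
(ad+bc)·Cov(Z, R) = (5.2)·0.4 = 2.08
Cov(U, A) = 68 + (-54) + 2.08 = 16.08.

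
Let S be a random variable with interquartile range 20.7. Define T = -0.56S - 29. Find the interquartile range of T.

Under T = aS + b, IQR(T) = |a|·IQR(S) = |-0.56|·20.7 = 11.592 (shifts cancel; spread scales by |a|).

IQR(T) = 11.592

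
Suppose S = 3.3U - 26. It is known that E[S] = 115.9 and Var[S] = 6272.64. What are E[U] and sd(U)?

E[U] = 43, sd(U) = 24

From S = 3.3U - 26: E[S] = a·E[U] + b, so E[U] = (E[S] − b)/a = (115.9 − (-26))/3.3 = 43.
sd(S) = √6272.64 = 79.2.
sd(S) = |a|·sd(U), so sd(U) = 79.2/|3.3| = 24.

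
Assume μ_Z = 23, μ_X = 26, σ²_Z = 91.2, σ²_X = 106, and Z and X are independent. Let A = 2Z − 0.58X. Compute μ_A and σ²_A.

μ_A = 2·μ_Z + (-0.58)·μ_X = 2·23 + (-0.58)·26 = 30.92.
σ²_A = a²·σ²_Z + b²·σ²_X + 2ab·covariance of Z and X with a = 2, b = -0.58.
Independence gives covariance of Z and X = 0.
= 2²·91.2 + (-0.58)²·106 + 2·2·(-0.58)·0
= 364.8 + 35.6584 + 0 = 400.4584.

μ_A = 30.92, σ²_A = 400.4584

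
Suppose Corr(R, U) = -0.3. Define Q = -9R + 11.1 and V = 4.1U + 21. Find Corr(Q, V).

Corr(Q, V) = 0.3

Linear rescalings preserve |correlation|; the slopes -9 and 4.1 have opposite signs, so the correlation flips sign: Corr(Q, V) = −Corr(R, U) = 0.3.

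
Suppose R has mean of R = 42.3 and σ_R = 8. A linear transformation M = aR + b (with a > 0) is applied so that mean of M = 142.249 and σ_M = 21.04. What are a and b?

σ_M = a·σ_R (a > 0), so a = 21.04/8 = 2.63.
mean of M = a·mean of R + b, so b = 142.249 − 2.63·42.3 = 31.

a = 2.63, b = 31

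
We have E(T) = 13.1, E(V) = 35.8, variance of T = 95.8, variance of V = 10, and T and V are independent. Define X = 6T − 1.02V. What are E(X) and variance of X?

E(X) = 6·E(T) + (-1.02)·E(V) = 6·13.1 + (-1.02)·35.8 = 42.084.
variance of X = a²·variance of T + b²·variance of V + 2ab·Cov[T, V] with a = 6, b = -1.02.
Independence gives Cov[T, V] = 0.
= 6²·95.8 + (-1.02)²·10 + 2·6·(-1.02)·0
= 3448.8 + 10.404 + 0 = 3459.204.

E(X) = 42.084, variance of X = 3459.204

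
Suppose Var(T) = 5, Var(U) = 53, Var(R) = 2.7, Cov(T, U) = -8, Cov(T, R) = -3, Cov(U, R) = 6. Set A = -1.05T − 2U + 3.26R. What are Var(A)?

Var(A) = a²·Var(T) + b²·Var(U) + c²·Var(R) + 2ab·Cov(T, U) + 2ac·Cov(T, R) + 2bc·Cov(U, R), with a = -1.05, b = -2, c = 3.26.
= 5.5125 + 212 + 28.69452 + (-33.6) + 20.538 + (-78.24)
= 154.90502.

Var(A) = 154.90502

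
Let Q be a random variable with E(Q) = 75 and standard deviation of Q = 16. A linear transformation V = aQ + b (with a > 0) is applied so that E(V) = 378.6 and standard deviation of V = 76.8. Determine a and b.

standard deviation of V = a·standard deviation of Q (a > 0), so a = 76.8/16 = 4.8.
E(V) = a·E(Q) + b, so b = 378.6 − 4.8·75 = 18.6.

a = 4.8, b = 18.6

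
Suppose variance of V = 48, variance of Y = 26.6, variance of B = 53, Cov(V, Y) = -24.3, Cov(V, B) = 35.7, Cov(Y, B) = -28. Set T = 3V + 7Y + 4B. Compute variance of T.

variance of T = a²·variance of V + b²·variance of Y + c²·variance of B + 2ab·Cov(V, Y) + 2ac·Cov(V, B) + 2bc·Cov(Y, B), with a = 3, b = 7, c = 4.
= 432 + 1303.4 + 848 + (-1020.6) + 856.8 + (-1568)
= 851.6.

variance of T = 851.6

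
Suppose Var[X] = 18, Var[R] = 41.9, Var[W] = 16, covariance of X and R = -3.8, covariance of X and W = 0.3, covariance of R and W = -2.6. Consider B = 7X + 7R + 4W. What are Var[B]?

Var[B] = a²·Var[X] + b²·Var[R] + c²·Var[W] + 2ab·covariance of X and R + 2ac·covariance of X and W + 2bc·covariance of R and W, with a = 7, b = 7, c = 4.
= 882 + 2053.1 + 256 + (-372.4) + 16.8 + (-145.6)
= 2689.9.

Var[B] = 2689.9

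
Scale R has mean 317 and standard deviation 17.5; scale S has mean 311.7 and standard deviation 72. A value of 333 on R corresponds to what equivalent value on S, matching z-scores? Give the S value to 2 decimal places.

z = (333 − 317)/17.5 ≈ 0.9143.
S = 311.7 + z·72 = 311.7 + (333 − 317)·72/17.5 ≈ 377.53.

S = 377.53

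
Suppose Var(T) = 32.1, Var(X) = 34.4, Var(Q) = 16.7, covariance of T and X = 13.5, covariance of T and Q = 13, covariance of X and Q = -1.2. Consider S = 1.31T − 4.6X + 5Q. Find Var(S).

Var(S) = 1263.28881

Var(S) = a²·Var(T) + b²·Var(X) + c²·Var(Q) + 2ab·covariance of T and X + 2ac·covariance of T and Q + 2bc·covariance of X and Q, with a = 1.31, b = -4.6, c = 5.
= 55.08681 + 727.904 + 417.5 + (-162.702) + 170.3 + 55.2
= 1263.28881.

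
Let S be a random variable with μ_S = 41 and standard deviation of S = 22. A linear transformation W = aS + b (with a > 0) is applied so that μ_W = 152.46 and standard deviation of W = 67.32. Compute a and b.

standard deviation of W = a·standard deviation of S (a > 0), so a = 67.32/22 = 3.06.
μ_W = a·μ_S + b, so b = 152.46 − 3.06·41 = 27.

a = 3.06, b = 27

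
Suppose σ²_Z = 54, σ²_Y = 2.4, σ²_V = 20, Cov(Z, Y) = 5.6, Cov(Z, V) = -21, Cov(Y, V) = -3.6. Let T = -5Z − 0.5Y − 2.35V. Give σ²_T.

σ²_T = 987.09

σ²_T = a²·σ²_Z + b²·σ²_Y + c²·σ²_V + 2ab·Cov(Z, Y) + 2ac·Cov(Z, V) + 2bc·Cov(Y, V), with a = -5, b = -0.5, c = -2.35.
= 1350 + 0.6 + 110.45 + 28 + (-493.5) + (-8.46)
= 987.09.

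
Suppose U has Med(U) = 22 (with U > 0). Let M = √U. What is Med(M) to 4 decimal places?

Med(M) = 4.6904

√U is monotone on this domain, so Med(M) = √(22) ≈ 4.6904.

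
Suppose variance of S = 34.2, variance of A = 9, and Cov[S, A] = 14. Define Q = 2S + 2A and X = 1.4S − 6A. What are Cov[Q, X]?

By bilinearity, Cov[Q, X] = ac·variance of S + bd·variance of A + (ad+bc)·Cov[S, A], with a=2, b=2, c=1.4, d=-6.
ac·variance of S = 2·1.4·34.2 = 95.76
bd·variance of A = 2·(-6)·9 = -108
(ad+bc)·Cov[S, A] = (-9.2)·14 = -128.8
Cov[Q, X] = 95.76 + (-108) + (-128.8) = -141.04.

Cov[Q, X] = -141.04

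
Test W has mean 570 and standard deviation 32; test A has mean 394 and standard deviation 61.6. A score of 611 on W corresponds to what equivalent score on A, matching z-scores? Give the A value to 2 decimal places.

A = 472.93

z = (611 − 570)/32 ≈ 1.2813.
A = 394 + z·61.6 = 394 + (611 − 570)·61.6/32 ≈ 472.93.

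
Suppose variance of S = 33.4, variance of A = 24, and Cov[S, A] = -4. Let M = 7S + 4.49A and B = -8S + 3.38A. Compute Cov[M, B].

Cov[M, B] = -1457.1312

By bilinearity, Cov[M, B] = ac·variance of S + bd·variance of A + (ad+bc)·Cov[S, A], with a=7, b=4.49, c=-8, d=3.38.
ac·variance of S = 7·(-8)·33.4 = -1870.4
bd·variance of A = 4.49·3.38·24 = 364.2288
(ad+bc)·Cov[S, A] = (-12.26)·(-4) = 49.04
Cov[M, B] = -1870.4 + 364.2288 + 49.04 = -1457.1312.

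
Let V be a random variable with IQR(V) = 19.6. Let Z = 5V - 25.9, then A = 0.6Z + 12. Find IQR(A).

IQR(A) = 58.8

IQR(Z) = |5|·19.6 = 98.
IQR(A) = |0.6|·98 = 58.8.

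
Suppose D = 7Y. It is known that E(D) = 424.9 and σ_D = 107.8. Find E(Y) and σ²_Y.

From D = 7Y: E(D) = a·E(Y) + b, so E(Y) = (E(D) − b)/a = (424.9 − 0)/7 = 60.7.
σ²_D = 107.8² = 11620.84.
σ²_D = a²·σ²_Y, so σ²_Y = 11620.84/7² = 237.16.

E(Y) = 60.7, σ²_Y = 237.16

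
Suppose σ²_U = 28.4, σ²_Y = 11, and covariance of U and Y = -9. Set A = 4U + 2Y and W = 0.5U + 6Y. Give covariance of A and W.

By bilinearity, covariance of A and W = ac·σ²_U + bd·σ²_Y + (ad+bc)·covariance of U and Y, with a=4, b=2, c=0.5, d=6.
ac·σ²_U = 4·0.5·28.4 = 56.8
bd·σ²_Y = 2·6·11 = 132
(ad+bc)·covariance of U and Y = (25)·(-9) = -225
covariance of A and W = 56.8 + 132 + (-225) = -36.2.

covariance of A and W = -36.2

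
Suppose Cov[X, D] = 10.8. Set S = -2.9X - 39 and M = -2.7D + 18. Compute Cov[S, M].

Cov[S, M] = 84.564

Cov[S, M] = a·c·Cov[X, D] = (-2.9)·(-2.7)·10.8 = 84.564. Additive constants drop out.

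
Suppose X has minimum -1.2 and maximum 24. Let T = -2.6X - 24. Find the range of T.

Range of X = 24 − (-1.2) = 25.2.
Range(T) = |a|·Range(X) = |-2.6|·25.2 = 65.52.

Range(T) = 65.52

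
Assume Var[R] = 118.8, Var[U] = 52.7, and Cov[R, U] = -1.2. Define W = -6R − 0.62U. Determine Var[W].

Var[W] = 4288.12988

Var[W] = a²·Var[R] + b²·Var[U] + 2ab·Cov[R, U] with a = -6, b = -0.62.
= (-6)²·118.8 + (-0.62)²·52.7 + 2·(-6)·(-0.62)·(-1.2)
= 4276.8 + 20.25788 + (-8.928) = 4288.12988.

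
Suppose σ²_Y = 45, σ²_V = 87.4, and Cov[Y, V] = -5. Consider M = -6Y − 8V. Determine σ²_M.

σ²_M = 6733.6

σ²_M = a²·σ²_Y + b²·σ²_V + 2ab·Cov[Y, V] with a = -6, b = -8.
= (-6)²·45 + (-8)²·87.4 + 2·(-6)·(-8)·(-5)
= 1620 + 5593.6 + (-480) = 6733.6.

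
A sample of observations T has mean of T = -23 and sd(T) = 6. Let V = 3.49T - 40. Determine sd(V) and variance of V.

sd(V) = 20.94, variance of V = 438.4836

V = 3.49T - 40 is linear with a = 3.49, b = -40.
sd(V) = |a|·sd(T) = |3.49|·6 = 20.94.
variance of T = 6² = 36.
variance of V = a²·variance of T = 3.49²·36 = 438.4836 (the additive constant -40 does not affect variance).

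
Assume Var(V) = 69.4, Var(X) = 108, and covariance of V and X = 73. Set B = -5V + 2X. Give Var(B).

Var(B) = 707

Var(B) = a²·Var(V) + b²·Var(X) + 2ab·covariance of V and X with a = -5, b = 2.
= (-5)²·69.4 + 2²·108 + 2·(-5)·2·73
= 1735 + 432 + (-1460) = 707.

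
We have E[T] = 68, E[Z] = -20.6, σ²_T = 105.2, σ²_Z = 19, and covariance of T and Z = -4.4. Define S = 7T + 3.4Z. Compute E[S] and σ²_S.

E[S] = 7·E[T] + 3.4·E[Z] = 7·68 + 3.4·(-20.6) = 405.96.
σ²_S = a²·σ²_T + b²·σ²_Z + 2ab·covariance of T and Z with a = 7, b = 3.4.
= 7²·105.2 + 3.4²·19 + 2·7·3.4·(-4.4)
= 5154.8 + 219.64 + (-209.44) = 5165.

E[S] = 405.96, σ²_S = 5165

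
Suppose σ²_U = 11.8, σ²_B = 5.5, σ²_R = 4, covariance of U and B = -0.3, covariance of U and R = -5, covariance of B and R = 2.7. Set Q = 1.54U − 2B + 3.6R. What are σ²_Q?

σ²_Q = a²·σ²_U + b²·σ²_B + c²·σ²_R + 2ab·covariance of U and B + 2ac·covariance of U and R + 2bc·covariance of B and R, with a = 1.54, b = -2, c = 3.6.
= 27.98488 + 22 + 51.84 + 1.848 + (-55.44) + (-38.88)
= 9.35288.

σ²_Q = 9.35288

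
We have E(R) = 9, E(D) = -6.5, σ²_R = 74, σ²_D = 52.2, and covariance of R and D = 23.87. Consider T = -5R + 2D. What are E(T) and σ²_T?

E(T) = -58, σ²_T = 1581.4

E(T) = (-5)·E(R) + 2·E(D) = (-5)·9 + 2·(-6.5) = -58.
σ²_T = a²·σ²_R + b²·σ²_D + 2ab·covariance of R and D with a = -5, b = 2.
= (-5)²·74 + 2²·52.2 + 2·(-5)·2·23.87
= 1850 + 208.8 + (-477.4) = 1581.4.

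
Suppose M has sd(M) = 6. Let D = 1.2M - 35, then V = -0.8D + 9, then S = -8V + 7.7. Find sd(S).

sd(D) = |1.2|·6 = 7.2.
sd(V) = |-0.8|·7.2 = 5.76.
sd(S) = |-8|·5.76 = 46.08.

sd(S) = 46.08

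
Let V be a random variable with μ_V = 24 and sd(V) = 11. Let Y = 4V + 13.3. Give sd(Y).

Y = 4V + 13.3 is linear with a = 4, b = 13.3.
sd(Y) = |a|·sd(V) = |4|·11 = 44.

sd(Y) = 44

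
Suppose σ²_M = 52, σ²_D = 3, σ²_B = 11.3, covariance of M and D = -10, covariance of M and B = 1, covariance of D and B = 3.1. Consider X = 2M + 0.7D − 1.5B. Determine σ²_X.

σ²_X = a²·σ²_M + b²·σ²_D + c²·σ²_B + 2ab·covariance of M and D + 2ac·covariance of M and B + 2bc·covariance of D and B, with a = 2, b = 0.7, c = -1.5.
= 208 + 1.47 + 25.425 + (-28) + (-6) + (-6.51)
= 194.385.

σ²_X = 194.385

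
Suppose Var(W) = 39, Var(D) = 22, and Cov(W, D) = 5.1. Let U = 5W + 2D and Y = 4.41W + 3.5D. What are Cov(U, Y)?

By bilinearity, Cov(U, Y) = ac·Var(W) + bd·Var(D) + (ad+bc)·Cov(W, D), with a=5, b=2, c=4.41, d=3.5.
ac·Var(W) = 5·4.41·39 = 859.95
bd·Var(D) = 2·3.5·22 = 154
(ad+bc)·Cov(W, D) = (26.32)·5.1 = 134.232
Cov(U, Y) = 859.95 + 154 + 134.232 = 1148.182.

Cov(U, Y) = 1148.182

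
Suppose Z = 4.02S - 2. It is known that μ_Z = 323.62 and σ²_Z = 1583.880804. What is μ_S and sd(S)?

μ_S = 81, sd(S) = 9.9

From Z = 4.02S - 2: μ_Z = a·μ_S + b, so μ_S = (μ_Z − b)/a = (323.62 − (-2))/4.02 = 81.
sd(Z) = √1583.880804 = 39.798.
sd(Z) = |a|·sd(S), so sd(S) = 39.798/|4.02| = 9.9.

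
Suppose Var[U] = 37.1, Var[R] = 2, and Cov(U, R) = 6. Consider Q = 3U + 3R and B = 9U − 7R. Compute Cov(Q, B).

Cov(Q, B) = 995.7

By bilinearity, Cov(Q, B) = ac·Var[U] + bd·Var[R] + (ad+bc)·Cov(U, R), with a=3, b=3, c=9, d=-7.
ac·Var[U] = 3·9·37.1 = 1001.7
bd·Var[R] = 3·(-7)·2 = -42
(ad+bc)·Cov(U, R) = (6)·6 = 36
Cov(Q, B) = 1001.7 + (-42) + 36 = 995.7.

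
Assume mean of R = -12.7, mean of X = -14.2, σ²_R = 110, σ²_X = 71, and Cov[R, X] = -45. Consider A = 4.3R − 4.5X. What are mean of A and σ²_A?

mean of A = 9.29, σ²_A = 5213.15

mean of A = 4.3·mean of R + (-4.5)·mean of X = 4.3·(-12.7) + (-4.5)·(-14.2) = 9.29.
σ²_A = a²·σ²_R + b²·σ²_X + 2ab·Cov[R, X] with a = 4.3, b = -4.5.
= 4.3²·110 + (-4.5)²·71 + 2·4.3·(-4.5)·(-45)
= 2033.9 + 1437.75 + 1741.5 = 5213.15.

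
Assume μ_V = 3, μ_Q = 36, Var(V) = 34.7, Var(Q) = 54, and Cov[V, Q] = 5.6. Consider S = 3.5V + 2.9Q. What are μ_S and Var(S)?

μ_S = 114.9, Var(S) = 992.895

μ_S = 3.5·μ_V + 2.9·μ_Q = 3.5·3 + 2.9·36 = 114.9.
Var(S) = a²·Var(V) + b²·Var(Q) + 2ab·Cov[V, Q] with a = 3.5, b = 2.9.
= 3.5²·34.7 + 2.9²·54 + 2·3.5·2.9·5.6
= 425.075 + 454.14 + 113.68 = 992.895.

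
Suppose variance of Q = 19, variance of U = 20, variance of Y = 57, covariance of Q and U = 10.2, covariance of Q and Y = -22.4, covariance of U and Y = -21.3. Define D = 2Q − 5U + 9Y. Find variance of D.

variance of D = a²·variance of Q + b²·variance of U + c²·variance of Y + 2ab·covariance of Q and U + 2ac·covariance of Q and Y + 2bc·covariance of U and Y, with a = 2, b = -5, c = 9.
= 76 + 500 + 4617 + (-204) + (-806.4) + 1917
= 6099.6.

variance of D = 6099.6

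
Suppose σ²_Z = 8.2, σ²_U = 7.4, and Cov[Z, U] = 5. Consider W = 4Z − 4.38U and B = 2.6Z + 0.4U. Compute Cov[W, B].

Cov[W, B] = 23.3752

By bilinearity, Cov[W, B] = ac·σ²_Z + bd·σ²_U + (ad+bc)·Cov[Z, U], with a=4, b=-4.38, c=2.6, d=0.4.
ac·σ²_Z = 4·2.6·8.2 = 85.28
bd·σ²_U = (-4.38)·0.4·7.4 = -12.9648
(ad+bc)·Cov[Z, U] = (-9.788)·5 = -48.94
Cov[W, B] = 85.28 + (-12.9648) + (-48.94) = 23.3752.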